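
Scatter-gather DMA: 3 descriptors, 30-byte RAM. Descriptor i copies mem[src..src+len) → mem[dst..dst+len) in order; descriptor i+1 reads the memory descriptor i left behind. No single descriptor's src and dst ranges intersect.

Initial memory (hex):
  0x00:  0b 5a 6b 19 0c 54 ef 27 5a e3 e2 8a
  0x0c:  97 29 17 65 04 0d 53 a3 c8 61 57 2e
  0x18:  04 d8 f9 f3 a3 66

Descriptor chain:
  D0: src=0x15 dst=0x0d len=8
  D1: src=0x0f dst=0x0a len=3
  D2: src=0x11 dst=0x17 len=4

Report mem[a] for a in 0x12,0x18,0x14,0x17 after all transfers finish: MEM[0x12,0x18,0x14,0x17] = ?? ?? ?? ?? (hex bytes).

MEM[0x12,0x18,0x14,0x17] = f9 f9 a3 d8

[0] 0x15->0x0d len=8 : 61 57 2e 04 d8 f9 f3 a3
[1] 0x0f->0x0a len=3 : 2e 04 d8
[2] 0x11->0x17 len=4 : d8 f9 f3 a3
query mem[0x12]=0xf9, mem[0x18]=0xf9, mem[0x14]=0xa3, mem[0x17]=0xd8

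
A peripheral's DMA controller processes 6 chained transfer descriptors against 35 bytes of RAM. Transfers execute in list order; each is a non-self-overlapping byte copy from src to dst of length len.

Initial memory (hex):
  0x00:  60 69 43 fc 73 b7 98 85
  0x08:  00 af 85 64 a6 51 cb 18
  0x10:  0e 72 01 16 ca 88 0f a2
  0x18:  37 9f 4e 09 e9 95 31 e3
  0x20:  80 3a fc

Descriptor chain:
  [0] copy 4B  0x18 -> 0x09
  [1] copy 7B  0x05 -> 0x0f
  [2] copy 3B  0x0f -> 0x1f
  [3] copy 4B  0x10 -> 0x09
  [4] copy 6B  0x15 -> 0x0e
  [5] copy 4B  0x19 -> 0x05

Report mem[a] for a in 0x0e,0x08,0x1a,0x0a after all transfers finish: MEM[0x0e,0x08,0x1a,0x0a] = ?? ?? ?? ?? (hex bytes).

MEM[0x0e,0x08,0x1a,0x0a] = 4e e9 4e 85

[0] 0x18->0x09 len=4 : 37 9f 4e 09
[1] 0x05->0x0f len=7 : b7 98 85 00 37 9f 4e
[2] 0x0f->0x1f len=3 : b7 98 85
[3] 0x10->0x09 len=4 : 98 85 00 37
[4] 0x15->0x0e len=6 : 4e 0f a2 37 9f 4e
[5] 0x19->0x05 len=4 : 9f 4e 09 e9
query mem[0x0e]=0x4e, mem[0x08]=0xe9, mem[0x1a]=0x4e, mem[0x0a]=0x85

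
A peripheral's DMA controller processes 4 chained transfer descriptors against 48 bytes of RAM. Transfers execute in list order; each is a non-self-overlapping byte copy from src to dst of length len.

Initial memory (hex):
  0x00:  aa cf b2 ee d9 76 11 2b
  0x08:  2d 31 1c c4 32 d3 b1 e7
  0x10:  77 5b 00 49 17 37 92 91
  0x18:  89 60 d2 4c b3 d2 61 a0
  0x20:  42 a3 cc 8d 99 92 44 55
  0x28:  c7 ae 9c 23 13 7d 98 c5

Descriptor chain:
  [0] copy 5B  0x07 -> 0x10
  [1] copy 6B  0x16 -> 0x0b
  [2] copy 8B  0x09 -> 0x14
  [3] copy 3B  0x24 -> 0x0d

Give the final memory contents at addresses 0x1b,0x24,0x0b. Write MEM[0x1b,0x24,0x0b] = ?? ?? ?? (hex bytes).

MEM[0x1b,0x24,0x0b] = 4c 99 92

  after D0: wrote 5B at 0x10 = 2b2d311cc4
  after D1: wrote 6B at 0x0b = 92918960d24c
  after D2: wrote 8B at 0x14 = 311c92918960d24c
  after D3: wrote 3B at 0x0d = 999244
query mem[0x1b]=0x4c, mem[0x24]=0x99, mem[0x0b]=0x92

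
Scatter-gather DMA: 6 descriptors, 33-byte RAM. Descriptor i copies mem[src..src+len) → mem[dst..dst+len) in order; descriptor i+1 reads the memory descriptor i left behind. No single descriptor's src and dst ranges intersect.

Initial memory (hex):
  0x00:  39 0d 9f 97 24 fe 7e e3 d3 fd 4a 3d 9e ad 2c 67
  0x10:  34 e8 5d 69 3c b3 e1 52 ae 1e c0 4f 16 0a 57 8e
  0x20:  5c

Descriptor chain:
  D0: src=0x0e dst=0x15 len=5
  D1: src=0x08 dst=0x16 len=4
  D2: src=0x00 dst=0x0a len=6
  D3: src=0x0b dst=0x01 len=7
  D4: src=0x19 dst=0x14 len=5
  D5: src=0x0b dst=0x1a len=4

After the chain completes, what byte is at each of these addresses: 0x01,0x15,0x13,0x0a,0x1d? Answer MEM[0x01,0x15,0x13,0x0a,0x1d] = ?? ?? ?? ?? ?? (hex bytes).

#0 dst[0x15+5] := {0x2c,0x67,0x34,0xe8,0x5d}
#1 dst[0x16+4] := {0xd3,0xfd,0x4a,0x3d}
#2 dst[0x0a+6] := {0x39,0x0d,0x9f,0x97,0x24,0xfe}
#3 dst[0x01+7] := {0x0d,0x9f,0x97,0x24,0xfe,0x34,0xe8}
#4 dst[0x14+5] := {0x3d,0xc0,0x4f,0x16,0x0a}
#5 dst[0x1a+4] := {0x0d,0x9f,0x97,0x24}
query mem[0x01]=0x0d, mem[0x15]=0xc0, mem[0x13]=0x69, mem[0x0a]=0x39, mem[0x1d]=0x24

MEM[0x01,0x15,0x13,0x0a,0x1d] = 0d c0 69 39 24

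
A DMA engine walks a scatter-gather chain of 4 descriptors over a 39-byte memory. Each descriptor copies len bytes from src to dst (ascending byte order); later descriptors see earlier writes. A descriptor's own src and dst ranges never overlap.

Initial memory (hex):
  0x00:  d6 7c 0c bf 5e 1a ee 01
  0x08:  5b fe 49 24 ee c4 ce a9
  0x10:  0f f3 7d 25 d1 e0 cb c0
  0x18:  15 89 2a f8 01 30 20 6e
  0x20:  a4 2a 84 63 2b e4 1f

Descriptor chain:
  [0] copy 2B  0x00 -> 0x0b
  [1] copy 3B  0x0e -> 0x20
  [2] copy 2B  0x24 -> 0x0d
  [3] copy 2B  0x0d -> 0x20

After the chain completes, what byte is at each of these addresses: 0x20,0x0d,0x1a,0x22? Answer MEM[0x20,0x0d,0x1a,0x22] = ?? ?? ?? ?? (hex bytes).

MEM[0x20,0x0d,0x1a,0x22] = 2b 2b 2a 0f

[0] 0x00->0x0b len=2 : d6 7c
[1] 0x0e->0x20 len=3 : ce a9 0f
[2] 0x24->0x0d len=2 : 2b e4
[3] 0x0d->0x20 len=2 : 2b e4
query mem[0x20]=0x2b, mem[0x0d]=0x2b, mem[0x1a]=0x2a, mem[0x22]=0x0f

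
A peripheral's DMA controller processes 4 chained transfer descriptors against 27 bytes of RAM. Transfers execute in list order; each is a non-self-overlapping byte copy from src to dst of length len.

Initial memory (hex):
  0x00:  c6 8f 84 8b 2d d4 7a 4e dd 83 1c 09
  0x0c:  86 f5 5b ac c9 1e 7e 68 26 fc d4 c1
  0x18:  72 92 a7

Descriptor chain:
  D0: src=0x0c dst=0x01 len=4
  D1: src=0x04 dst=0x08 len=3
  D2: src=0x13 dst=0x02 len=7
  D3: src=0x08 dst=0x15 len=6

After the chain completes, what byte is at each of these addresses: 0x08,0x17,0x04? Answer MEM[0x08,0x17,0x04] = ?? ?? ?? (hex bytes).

MEM[0x08,0x17,0x04] = 92 7a fc

[0] 0x0c->0x01 len=4 : 86 f5 5b ac
[1] 0x04->0x08 len=3 : ac d4 7a
[2] 0x13->0x02 len=7 : 68 26 fc d4 c1 72 92
[3] 0x08->0x15 len=6 : 92 d4 7a 09 86 f5
query mem[0x08]=0x92, mem[0x17]=0x7a, mem[0x04]=0xfc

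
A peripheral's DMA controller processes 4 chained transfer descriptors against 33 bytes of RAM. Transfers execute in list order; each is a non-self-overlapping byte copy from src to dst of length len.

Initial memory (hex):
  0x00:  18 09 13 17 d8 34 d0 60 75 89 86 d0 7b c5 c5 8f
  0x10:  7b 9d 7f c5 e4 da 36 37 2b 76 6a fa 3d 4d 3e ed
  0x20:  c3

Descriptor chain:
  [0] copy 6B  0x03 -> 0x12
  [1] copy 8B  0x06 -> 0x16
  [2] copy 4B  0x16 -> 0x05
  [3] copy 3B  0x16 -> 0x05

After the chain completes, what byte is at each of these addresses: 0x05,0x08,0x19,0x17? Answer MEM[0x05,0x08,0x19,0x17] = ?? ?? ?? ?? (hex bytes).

#0 dst[0x12+6] := {0x17,0xd8,0x34,0xd0,0x60,0x75}
#1 dst[0x16+8] := {0xd0,0x60,0x75,0x89,0x86,0xd0,0x7b,0xc5}
#2 dst[0x05+4] := {0xd0,0x60,0x75,0x89}
#3 dst[0x05+3] := {0xd0,0x60,0x75}
query mem[0x05]=0xd0, mem[0x08]=0x89, mem[0x19]=0x89, mem[0x17]=0x60

MEM[0x05,0x08,0x19,0x17] = d0 89 89 60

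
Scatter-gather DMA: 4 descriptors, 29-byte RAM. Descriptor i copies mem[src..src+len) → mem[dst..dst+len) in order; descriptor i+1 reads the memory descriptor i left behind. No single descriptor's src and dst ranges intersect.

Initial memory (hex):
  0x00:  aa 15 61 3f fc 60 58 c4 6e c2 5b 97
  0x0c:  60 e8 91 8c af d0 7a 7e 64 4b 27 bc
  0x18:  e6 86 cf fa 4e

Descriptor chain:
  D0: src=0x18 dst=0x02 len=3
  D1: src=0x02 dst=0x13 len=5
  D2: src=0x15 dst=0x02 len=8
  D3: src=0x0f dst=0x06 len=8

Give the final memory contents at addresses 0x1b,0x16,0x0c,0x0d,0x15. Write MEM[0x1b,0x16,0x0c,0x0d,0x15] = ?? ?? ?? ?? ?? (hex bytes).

[0] 0x18->0x02 len=3 : e6 86 cf
[1] 0x02->0x13 len=5 : e6 86 cf 60 58
[2] 0x15->0x02 len=8 : cf 60 58 e6 86 cf fa 4e
[3] 0x0f->0x06 len=8 : 8c af d0 7a e6 86 cf 60
query mem[0x1b]=0xfa, mem[0x16]=0x60, mem[0x0c]=0xcf, mem[0x0d]=0x60, mem[0x15]=0xcf

MEM[0x1b,0x16,0x0c,0x0d,0x15] = fa 60 cf 60 cf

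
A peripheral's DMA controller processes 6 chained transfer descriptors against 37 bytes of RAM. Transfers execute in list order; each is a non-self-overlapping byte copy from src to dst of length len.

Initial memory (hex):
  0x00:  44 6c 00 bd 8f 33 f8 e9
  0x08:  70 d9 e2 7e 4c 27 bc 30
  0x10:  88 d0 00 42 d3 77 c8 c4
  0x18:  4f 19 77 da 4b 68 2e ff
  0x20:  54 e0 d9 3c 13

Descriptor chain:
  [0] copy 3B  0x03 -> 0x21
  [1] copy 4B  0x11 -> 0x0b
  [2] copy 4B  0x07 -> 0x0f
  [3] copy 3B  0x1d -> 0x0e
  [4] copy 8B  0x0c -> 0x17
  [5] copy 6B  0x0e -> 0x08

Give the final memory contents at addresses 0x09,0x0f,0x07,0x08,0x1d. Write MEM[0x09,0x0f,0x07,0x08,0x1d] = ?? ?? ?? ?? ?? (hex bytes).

  after D0: wrote 3B at 0x21 = bd8f33
  after D1: wrote 4B at 0x0b = d00042d3
  after D2: wrote 4B at 0x0f = e970d9e2
  after D3: wrote 3B at 0x0e = 682eff
  after D4: wrote 8B at 0x17 = 0042682effd9e242
  after D5: wrote 6B at 0x08 = 682effd9e242
query mem[0x09]=0x2e, mem[0x0f]=0x2e, mem[0x07]=0xe9, mem[0x08]=0x68, mem[0x1d]=0xe2

MEM[0x09,0x0f,0x07,0x08,0x1d] = 2e 2e e9 68 e2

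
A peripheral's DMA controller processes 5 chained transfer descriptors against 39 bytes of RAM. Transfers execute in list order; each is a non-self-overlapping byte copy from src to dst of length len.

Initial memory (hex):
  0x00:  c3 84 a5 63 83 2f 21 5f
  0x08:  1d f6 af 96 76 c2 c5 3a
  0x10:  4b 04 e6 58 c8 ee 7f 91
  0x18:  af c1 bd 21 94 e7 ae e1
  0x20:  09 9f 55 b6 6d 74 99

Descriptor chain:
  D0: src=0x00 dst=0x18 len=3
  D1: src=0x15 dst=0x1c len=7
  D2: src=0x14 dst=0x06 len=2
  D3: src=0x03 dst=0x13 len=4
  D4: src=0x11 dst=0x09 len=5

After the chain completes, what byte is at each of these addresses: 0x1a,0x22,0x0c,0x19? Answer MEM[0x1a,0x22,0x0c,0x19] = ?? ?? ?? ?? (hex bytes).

MEM[0x1a,0x22,0x0c,0x19] = a5 21 83 84

D0: mem[0x18..0x1a] <- [c3 84 a5]
D1: mem[0x1c..0x22] <- [ee 7f 91 c3 84 a5 21]
D2: mem[0x06..0x07] <- [c8 ee]
D3: mem[0x13..0x16] <- [63 83 2f c8]
D4: mem[0x09..0x0d] <- [04 e6 63 83 2f]
query mem[0x1a]=0xa5, mem[0x22]=0x21, mem[0x0c]=0x83, mem[0x19]=0x84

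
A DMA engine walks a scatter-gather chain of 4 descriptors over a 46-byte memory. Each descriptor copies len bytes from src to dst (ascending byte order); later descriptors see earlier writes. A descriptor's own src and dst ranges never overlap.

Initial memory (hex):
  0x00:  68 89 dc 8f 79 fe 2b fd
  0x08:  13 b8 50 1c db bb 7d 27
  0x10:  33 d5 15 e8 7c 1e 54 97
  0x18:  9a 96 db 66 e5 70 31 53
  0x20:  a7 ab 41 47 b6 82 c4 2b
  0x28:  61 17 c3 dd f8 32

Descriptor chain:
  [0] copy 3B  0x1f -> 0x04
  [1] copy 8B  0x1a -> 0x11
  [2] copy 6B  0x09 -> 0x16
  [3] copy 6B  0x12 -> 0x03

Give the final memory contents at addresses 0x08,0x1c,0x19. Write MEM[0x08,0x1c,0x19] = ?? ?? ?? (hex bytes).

MEM[0x08,0x1c,0x19] = 50 e5 db

D0: mem[0x04..0x06] <- [53 a7 ab]
D1: mem[0x11..0x18] <- [db 66 e5 70 31 53 a7 ab]
D2: mem[0x16..0x1b] <- [b8 50 1c db bb 7d]
D3: mem[0x03..0x08] <- [66 e5 70 31 b8 50]
query mem[0x08]=0x50, mem[0x1c]=0xe5, mem[0x19]=0xdb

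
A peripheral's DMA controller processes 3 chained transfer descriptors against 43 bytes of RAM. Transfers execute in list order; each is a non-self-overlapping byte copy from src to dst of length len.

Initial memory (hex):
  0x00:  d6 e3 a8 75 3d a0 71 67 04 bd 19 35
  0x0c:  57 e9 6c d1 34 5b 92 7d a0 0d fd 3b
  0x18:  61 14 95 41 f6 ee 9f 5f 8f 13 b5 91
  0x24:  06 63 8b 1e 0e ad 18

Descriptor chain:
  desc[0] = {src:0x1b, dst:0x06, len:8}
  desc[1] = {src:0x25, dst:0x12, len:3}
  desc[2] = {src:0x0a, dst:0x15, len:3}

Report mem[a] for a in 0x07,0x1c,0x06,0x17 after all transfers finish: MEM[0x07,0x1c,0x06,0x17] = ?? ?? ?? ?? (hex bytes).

MEM[0x07,0x1c,0x06,0x17] = f6 f6 41 13

[0] 0x1b->0x06 len=8 : 41 f6 ee 9f 5f 8f 13 b5
[1] 0x25->0x12 len=3 : 63 8b 1e
[2] 0x0a->0x15 len=3 : 5f 8f 13
query mem[0x07]=0xf6, mem[0x1c]=0xf6, mem[0x06]=0x41, mem[0x17]=0x13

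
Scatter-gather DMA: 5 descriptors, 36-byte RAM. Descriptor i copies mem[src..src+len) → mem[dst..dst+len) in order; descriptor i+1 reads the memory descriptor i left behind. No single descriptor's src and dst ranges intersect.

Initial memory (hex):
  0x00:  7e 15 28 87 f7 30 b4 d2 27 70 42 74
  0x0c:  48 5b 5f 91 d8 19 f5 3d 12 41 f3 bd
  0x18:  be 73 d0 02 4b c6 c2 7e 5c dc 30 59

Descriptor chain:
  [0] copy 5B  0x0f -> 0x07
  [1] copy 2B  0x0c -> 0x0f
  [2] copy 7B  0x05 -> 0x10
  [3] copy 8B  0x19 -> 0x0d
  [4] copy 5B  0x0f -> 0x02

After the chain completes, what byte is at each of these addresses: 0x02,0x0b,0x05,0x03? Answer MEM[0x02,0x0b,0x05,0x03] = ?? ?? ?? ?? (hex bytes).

D0: mem[0x07..0x0b] <- [91 d8 19 f5 3d]
D1: mem[0x0f..0x10] <- [48 5b]
D2: mem[0x10..0x16] <- [30 b4 91 d8 19 f5 3d]
D3: mem[0x0d..0x14] <- [73 d0 02 4b c6 c2 7e 5c]
D4: mem[0x02..0x06] <- [02 4b c6 c2 7e]
query mem[0x02]=0x02, mem[0x0b]=0x3d, mem[0x05]=0xc2, mem[0x03]=0x4b

MEM[0x02,0x0b,0x05,0x03] = 02 3d c2 4b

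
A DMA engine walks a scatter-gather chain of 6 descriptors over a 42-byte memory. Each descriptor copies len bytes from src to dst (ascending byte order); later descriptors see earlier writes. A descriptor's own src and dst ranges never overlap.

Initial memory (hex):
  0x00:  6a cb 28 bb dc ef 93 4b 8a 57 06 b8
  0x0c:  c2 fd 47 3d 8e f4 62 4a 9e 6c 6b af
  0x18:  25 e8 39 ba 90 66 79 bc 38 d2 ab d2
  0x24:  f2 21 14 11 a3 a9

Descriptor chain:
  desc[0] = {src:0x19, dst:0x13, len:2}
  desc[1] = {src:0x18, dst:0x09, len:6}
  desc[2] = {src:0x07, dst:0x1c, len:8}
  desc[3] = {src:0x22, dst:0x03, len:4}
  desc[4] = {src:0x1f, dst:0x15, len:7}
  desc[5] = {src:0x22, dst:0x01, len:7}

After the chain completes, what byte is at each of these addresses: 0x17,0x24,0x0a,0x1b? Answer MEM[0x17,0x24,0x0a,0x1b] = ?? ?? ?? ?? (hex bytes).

#0 dst[0x13+2] := {0xe8,0x39}
#1 dst[0x09+6] := {0x25,0xe8,0x39,0xba,0x90,0x66}
#2 dst[0x1c+8] := {0x4b,0x8a,0x25,0xe8,0x39,0xba,0x90,0x66}
#3 dst[0x03+4] := {0x90,0x66,0xf2,0x21}
#4 dst[0x15+7] := {0xe8,0x39,0xba,0x90,0x66,0xf2,0x21}
#5 dst[0x01+7] := {0x90,0x66,0xf2,0x21,0x14,0x11,0xa3}
query mem[0x17]=0xba, mem[0x24]=0xf2, mem[0x0a]=0xe8, mem[0x1b]=0x21

MEM[0x17,0x24,0x0a,0x1b] = ba f2 e8 21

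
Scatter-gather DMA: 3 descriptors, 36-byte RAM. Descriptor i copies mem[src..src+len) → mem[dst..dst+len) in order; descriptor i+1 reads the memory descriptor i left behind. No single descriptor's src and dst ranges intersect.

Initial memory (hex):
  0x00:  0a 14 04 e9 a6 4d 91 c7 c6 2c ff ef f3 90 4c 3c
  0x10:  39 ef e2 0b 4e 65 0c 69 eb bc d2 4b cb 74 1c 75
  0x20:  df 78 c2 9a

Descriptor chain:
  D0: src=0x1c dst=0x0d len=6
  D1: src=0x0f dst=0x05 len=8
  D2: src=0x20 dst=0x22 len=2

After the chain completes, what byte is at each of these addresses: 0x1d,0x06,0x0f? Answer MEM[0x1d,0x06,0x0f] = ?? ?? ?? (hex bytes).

MEM[0x1d,0x06,0x0f] = 74 75 1c

#0 dst[0x0d+6] := {0xcb,0x74,0x1c,0x75,0xdf,0x78}
#1 dst[0x05+8] := {0x1c,0x75,0xdf,0x78,0x0b,0x4e,0x65,0x0c}
#2 dst[0x22+2] := {0xdf,0x78}
query mem[0x1d]=0x74, mem[0x06]=0x75, mem[0x0f]=0x1c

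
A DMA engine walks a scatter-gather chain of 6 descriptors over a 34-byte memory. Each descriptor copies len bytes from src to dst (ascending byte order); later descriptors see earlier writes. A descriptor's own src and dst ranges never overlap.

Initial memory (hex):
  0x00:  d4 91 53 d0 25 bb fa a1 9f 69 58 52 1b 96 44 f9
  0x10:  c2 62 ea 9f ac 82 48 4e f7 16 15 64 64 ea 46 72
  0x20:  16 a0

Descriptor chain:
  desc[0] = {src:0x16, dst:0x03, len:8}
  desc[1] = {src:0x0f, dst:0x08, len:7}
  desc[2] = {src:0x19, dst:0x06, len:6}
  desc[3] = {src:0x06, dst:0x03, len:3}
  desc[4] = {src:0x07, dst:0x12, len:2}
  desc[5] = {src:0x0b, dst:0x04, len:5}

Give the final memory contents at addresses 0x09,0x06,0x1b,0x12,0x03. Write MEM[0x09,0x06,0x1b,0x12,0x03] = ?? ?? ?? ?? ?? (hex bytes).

D0: mem[0x03..0x0a] <- [48 4e f7 16 15 64 64 ea]
D1: mem[0x08..0x0e] <- [f9 c2 62 ea 9f ac 82]
D2: mem[0x06..0x0b] <- [16 15 64 64 ea 46]
D3: mem[0x03..0x05] <- [16 15 64]
D4: mem[0x12..0x13] <- [15 64]
D5: mem[0x04..0x08] <- [46 9f ac 82 f9]
query mem[0x09]=0x64, mem[0x06]=0xac, mem[0x1b]=0x64, mem[0x12]=0x15, mem[0x03]=0x16

MEM[0x09,0x06,0x1b,0x12,0x03] = 64 ac 64 15 16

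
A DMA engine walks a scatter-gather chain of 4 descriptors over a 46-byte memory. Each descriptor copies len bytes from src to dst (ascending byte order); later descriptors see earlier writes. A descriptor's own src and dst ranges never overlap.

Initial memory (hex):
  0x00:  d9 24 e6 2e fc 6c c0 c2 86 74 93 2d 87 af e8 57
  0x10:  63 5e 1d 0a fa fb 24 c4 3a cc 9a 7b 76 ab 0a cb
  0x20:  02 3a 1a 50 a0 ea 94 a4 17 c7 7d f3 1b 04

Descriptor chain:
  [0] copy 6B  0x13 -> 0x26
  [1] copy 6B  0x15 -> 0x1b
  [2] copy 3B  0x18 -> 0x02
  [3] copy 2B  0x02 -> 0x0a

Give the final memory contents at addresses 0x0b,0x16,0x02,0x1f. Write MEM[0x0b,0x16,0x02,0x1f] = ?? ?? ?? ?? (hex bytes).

MEM[0x0b,0x16,0x02,0x1f] = cc 24 3a cc

D0: mem[0x26..0x2b] <- [0a fa fb 24 c4 3a]
D1: mem[0x1b..0x20] <- [fb 24 c4 3a cc 9a]
D2: mem[0x02..0x04] <- [3a cc 9a]
D3: mem[0x0a..0x0b] <- [3a cc]
query mem[0x0b]=0xcc, mem[0x16]=0x24, mem[0x02]=0x3a, mem[0x1f]=0xcc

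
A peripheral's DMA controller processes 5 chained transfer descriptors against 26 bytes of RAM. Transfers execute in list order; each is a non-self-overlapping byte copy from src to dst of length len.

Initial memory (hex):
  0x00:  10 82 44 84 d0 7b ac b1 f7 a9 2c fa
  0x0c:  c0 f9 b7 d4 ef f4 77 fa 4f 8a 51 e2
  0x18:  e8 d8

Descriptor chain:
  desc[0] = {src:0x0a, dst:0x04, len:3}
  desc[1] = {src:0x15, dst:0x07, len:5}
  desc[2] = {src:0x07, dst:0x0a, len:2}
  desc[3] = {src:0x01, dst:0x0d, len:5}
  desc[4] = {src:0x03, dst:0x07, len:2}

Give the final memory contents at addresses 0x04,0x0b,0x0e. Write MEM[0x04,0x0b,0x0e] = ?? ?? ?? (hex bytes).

MEM[0x04,0x0b,0x0e] = 2c 51 44

#0 dst[0x04+3] := {0x2c,0xfa,0xc0}
#1 dst[0x07+5] := {0x8a,0x51,0xe2,0xe8,0xd8}
#2 dst[0x0a+2] := {0x8a,0x51}
#3 dst[0x0d+5] := {0x82,0x44,0x84,0x2c,0xfa}
#4 dst[0x07+2] := {0x84,0x2c}
query mem[0x04]=0x2c, mem[0x0b]=0x51, mem[0x0e]=0x44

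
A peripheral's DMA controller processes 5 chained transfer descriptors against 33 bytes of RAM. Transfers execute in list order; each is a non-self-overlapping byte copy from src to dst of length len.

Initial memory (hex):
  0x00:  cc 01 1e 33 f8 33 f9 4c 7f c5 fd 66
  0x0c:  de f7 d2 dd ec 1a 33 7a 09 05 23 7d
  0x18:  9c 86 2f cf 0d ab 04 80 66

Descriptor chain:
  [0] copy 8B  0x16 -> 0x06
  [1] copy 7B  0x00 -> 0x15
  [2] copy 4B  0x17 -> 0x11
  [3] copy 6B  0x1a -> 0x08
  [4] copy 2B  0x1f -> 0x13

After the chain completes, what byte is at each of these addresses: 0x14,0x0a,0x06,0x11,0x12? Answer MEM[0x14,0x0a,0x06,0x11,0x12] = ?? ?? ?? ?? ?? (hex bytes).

D0: mem[0x06..0x0d] <- [23 7d 9c 86 2f cf 0d ab]
D1: mem[0x15..0x1b] <- [cc 01 1e 33 f8 33 23]
D2: mem[0x11..0x14] <- [1e 33 f8 33]
D3: mem[0x08..0x0d] <- [33 23 0d ab 04 80]
D4: mem[0x13..0x14] <- [80 66]
query mem[0x14]=0x66, mem[0x0a]=0x0d, mem[0x06]=0x23, mem[0x11]=0x1e, mem[0x12]=0x33

MEM[0x14,0x0a,0x06,0x11,0x12] = 66 0d 23 1e 33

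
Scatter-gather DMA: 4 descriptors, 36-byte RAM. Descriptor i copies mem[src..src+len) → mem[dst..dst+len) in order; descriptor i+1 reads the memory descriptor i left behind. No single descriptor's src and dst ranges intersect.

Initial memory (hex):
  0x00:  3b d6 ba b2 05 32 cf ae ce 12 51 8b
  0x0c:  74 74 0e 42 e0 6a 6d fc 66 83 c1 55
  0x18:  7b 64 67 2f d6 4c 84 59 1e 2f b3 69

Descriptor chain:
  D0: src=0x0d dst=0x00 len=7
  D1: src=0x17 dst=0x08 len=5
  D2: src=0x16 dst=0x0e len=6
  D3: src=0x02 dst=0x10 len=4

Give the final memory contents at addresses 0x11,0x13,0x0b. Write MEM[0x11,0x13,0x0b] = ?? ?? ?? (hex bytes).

MEM[0x11,0x13,0x0b] = e0 6d 67

D0: mem[0x00..0x06] <- [74 0e 42 e0 6a 6d fc]
D1: mem[0x08..0x0c] <- [55 7b 64 67 2f]
D2: mem[0x0e..0x13] <- [c1 55 7b 64 67 2f]
D3: mem[0x10..0x13] <- [42 e0 6a 6d]
query mem[0x11]=0xe0, mem[0x13]=0x6d, mem[0x0b]=0x67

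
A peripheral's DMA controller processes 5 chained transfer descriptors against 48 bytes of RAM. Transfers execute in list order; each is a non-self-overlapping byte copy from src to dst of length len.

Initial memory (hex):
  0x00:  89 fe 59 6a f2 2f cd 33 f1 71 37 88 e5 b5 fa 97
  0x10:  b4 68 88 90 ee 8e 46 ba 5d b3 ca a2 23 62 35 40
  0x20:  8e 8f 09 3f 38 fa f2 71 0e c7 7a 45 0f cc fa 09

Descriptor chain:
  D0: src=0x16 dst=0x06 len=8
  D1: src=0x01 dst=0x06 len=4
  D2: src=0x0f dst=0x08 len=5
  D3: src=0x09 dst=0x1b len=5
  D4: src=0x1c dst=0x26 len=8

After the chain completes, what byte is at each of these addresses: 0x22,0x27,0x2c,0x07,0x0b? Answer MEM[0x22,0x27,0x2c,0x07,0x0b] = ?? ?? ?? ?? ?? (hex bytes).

  after D0: wrote 8B at 0x06 = 46ba5db3caa22362
  after D1: wrote 4B at 0x06 = fe596af2
  after D2: wrote 5B at 0x08 = 97b4688890
  after D3: wrote 5B at 0x1b = b468889062
  after D4: wrote 8B at 0x26 = 688890628e8f093f
query mem[0x22]=0x09, mem[0x27]=0x88, mem[0x2c]=0x09, mem[0x07]=0x59, mem[0x0b]=0x88

MEM[0x22,0x27,0x2c,0x07,0x0b] = 09 88 09 59 88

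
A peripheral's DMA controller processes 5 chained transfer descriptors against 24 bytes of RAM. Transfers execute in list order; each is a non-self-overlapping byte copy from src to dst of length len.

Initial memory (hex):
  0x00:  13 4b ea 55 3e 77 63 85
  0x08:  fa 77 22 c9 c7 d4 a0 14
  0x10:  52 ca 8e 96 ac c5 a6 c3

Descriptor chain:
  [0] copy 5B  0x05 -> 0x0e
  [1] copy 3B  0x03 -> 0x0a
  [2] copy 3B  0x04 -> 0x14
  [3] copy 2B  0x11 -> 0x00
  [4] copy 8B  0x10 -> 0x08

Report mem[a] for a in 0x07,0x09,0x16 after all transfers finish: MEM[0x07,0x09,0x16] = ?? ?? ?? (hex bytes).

MEM[0x07,0x09,0x16] = 85 fa 63

#0 dst[0x0e+5] := {0x77,0x63,0x85,0xfa,0x77}
#1 dst[0x0a+3] := {0x55,0x3e,0x77}
#2 dst[0x14+3] := {0x3e,0x77,0x63}
#3 dst[0x00+2] := {0xfa,0x77}
#4 dst[0x08+8] := {0x85,0xfa,0x77,0x96,0x3e,0x77,0x63,0xc3}
query mem[0x07]=0x85, mem[0x09]=0xfa, mem[0x16]=0x63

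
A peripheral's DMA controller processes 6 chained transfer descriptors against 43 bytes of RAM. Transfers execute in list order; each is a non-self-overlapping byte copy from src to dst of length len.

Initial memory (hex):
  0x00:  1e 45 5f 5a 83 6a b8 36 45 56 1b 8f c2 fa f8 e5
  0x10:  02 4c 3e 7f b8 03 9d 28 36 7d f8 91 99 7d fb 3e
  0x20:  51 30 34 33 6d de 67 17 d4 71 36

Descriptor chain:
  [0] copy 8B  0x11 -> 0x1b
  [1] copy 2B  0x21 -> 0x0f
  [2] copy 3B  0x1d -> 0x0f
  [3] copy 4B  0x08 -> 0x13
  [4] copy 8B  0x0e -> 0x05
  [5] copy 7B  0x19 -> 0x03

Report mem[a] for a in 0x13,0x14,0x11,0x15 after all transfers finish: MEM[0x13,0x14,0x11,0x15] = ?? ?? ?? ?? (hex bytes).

[0] 0x11->0x1b len=8 : 4c 3e 7f b8 03 9d 28 36
[1] 0x21->0x0f len=2 : 28 36
[2] 0x1d->0x0f len=3 : 7f b8 03
[3] 0x08->0x13 len=4 : 45 56 1b 8f
[4] 0x0e->0x05 len=8 : f8 7f b8 03 3e 45 56 1b
[5] 0x19->0x03 len=7 : 7d f8 4c 3e 7f b8 03
query mem[0x13]=0x45, mem[0x14]=0x56, mem[0x11]=0x03, mem[0x15]=0x1b

MEM[0x13,0x14,0x11,0x15] = 45 56 03 1b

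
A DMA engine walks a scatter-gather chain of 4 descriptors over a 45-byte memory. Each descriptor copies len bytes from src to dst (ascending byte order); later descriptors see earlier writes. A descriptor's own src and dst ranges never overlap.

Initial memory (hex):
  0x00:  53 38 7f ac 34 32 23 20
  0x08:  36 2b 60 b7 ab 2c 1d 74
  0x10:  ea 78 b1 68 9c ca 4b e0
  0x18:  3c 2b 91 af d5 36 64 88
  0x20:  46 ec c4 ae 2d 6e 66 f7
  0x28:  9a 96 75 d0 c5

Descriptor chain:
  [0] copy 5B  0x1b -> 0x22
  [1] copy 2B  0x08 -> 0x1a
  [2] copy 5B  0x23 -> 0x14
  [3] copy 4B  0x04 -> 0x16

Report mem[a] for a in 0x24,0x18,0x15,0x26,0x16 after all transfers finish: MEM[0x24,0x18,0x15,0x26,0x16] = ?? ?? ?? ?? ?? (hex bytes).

  after D0: wrote 5B at 0x22 = afd5366488
  after D1: wrote 2B at 0x1a = 362b
  after D2: wrote 5B at 0x14 = d5366488f7
  after D3: wrote 4B at 0x16 = 34322320
query mem[0x24]=0x36, mem[0x18]=0x23, mem[0x15]=0x36, mem[0x26]=0x88, mem[0x16]=0x34

MEM[0x24,0x18,0x15,0x26,0x16] = 36 23 36 88 34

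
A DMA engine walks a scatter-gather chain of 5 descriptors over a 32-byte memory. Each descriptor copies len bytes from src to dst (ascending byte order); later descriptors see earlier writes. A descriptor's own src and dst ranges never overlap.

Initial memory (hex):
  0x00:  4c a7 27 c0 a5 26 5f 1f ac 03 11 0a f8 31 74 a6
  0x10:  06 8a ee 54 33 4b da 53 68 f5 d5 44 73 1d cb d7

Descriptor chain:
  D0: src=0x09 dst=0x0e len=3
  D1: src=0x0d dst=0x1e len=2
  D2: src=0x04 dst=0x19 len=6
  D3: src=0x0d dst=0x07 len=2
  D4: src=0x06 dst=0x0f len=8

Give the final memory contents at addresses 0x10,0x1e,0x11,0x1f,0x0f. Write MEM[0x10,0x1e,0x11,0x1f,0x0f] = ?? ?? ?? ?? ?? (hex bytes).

MEM[0x10,0x1e,0x11,0x1f,0x0f] = 31 03 03 03 5f

D0: mem[0x0e..0x10] <- [03 11 0a]
D1: mem[0x1e..0x1f] <- [31 03]
D2: mem[0x19..0x1e] <- [a5 26 5f 1f ac 03]
D3: mem[0x07..0x08] <- [31 03]
D4: mem[0x0f..0x16] <- [5f 31 03 03 11 0a f8 31]
query mem[0x10]=0x31, mem[0x1e]=0x03, mem[0x11]=0x03, mem[0x1f]=0x03, mem[0x0f]=0x5f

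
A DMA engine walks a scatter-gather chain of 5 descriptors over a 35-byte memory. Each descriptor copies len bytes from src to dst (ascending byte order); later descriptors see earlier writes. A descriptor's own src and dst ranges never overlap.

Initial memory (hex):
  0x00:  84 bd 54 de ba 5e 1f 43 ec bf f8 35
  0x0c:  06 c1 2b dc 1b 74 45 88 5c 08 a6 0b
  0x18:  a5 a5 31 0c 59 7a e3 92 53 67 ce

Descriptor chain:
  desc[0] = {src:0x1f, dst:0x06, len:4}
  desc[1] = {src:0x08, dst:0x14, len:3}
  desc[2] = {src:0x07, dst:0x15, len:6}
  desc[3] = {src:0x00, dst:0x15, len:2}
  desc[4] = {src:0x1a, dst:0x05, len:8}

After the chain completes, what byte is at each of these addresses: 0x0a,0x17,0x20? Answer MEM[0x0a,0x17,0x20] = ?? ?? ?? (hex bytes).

D0: mem[0x06..0x09] <- [92 53 67 ce]
D1: mem[0x14..0x16] <- [67 ce f8]
D2: mem[0x15..0x1a] <- [53 67 ce f8 35 06]
D3: mem[0x15..0x16] <- [84 bd]
D4: mem[0x05..0x0c] <- [06 0c 59 7a e3 92 53 67]
query mem[0x0a]=0x92, mem[0x17]=0xce, mem[0x20]=0x53

MEM[0x0a,0x17,0x20] = 92 ce 53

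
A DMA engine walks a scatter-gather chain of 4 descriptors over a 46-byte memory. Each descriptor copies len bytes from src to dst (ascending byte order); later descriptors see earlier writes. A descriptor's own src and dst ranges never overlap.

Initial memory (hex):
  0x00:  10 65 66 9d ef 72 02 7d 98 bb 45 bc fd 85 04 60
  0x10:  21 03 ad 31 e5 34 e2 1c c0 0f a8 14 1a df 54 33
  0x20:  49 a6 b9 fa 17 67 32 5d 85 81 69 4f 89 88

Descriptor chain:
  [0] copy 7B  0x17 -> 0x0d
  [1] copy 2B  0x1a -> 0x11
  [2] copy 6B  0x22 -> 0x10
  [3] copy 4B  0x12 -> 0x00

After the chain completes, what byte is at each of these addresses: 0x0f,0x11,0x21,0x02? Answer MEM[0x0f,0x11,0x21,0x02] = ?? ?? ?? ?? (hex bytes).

  after D0: wrote 7B at 0x0d = 1cc00fa8141adf
  after D1: wrote 2B at 0x11 = a814
  after D2: wrote 6B at 0x10 = b9fa1767325d
  after D3: wrote 4B at 0x00 = 1767325d
query mem[0x0f]=0x0f, mem[0x11]=0xfa, mem[0x21]=0xa6, mem[0x02]=0x32

MEM[0x0f,0x11,0x21,0x02] = 0f fa a6 32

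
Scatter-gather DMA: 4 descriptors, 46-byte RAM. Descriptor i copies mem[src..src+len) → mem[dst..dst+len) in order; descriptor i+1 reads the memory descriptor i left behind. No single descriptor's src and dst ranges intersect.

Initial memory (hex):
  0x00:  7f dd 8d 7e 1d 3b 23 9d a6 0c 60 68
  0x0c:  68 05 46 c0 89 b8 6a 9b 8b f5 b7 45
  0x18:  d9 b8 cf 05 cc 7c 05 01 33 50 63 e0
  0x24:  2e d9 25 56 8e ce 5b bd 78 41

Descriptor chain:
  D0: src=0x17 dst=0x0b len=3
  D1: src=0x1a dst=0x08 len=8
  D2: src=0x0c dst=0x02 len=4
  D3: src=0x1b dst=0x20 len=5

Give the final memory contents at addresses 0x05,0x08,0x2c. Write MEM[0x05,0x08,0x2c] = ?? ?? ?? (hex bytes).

MEM[0x05,0x08,0x2c] = 50 cf 78

  after D0: wrote 3B at 0x0b = 45d9b8
  after D1: wrote 8B at 0x08 = cf05cc7c05013350
  after D2: wrote 4B at 0x02 = 05013350
  after D3: wrote 5B at 0x20 = 05cc7c0501
query mem[0x05]=0x50, mem[0x08]=0xcf, mem[0x2c]=0x78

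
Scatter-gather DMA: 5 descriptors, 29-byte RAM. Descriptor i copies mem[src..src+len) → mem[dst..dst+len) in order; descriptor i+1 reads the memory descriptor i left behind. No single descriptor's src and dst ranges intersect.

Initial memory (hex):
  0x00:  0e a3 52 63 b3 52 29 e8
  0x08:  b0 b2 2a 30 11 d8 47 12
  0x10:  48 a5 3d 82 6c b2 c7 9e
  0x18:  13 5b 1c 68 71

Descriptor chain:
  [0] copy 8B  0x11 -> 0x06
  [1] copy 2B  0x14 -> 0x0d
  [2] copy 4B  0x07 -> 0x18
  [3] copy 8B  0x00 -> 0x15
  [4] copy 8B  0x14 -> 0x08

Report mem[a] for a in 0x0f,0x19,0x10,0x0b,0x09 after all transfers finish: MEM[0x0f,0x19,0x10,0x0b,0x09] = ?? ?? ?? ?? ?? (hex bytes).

D0: mem[0x06..0x0d] <- [a5 3d 82 6c b2 c7 9e 13]
D1: mem[0x0d..0x0e] <- [6c b2]
D2: mem[0x18..0x1b] <- [3d 82 6c b2]
D3: mem[0x15..0x1c] <- [0e a3 52 63 b3 52 a5 3d]
D4: mem[0x08..0x0f] <- [6c 0e a3 52 63 b3 52 a5]
query mem[0x0f]=0xa5, mem[0x19]=0xb3, mem[0x10]=0x48, mem[0x0b]=0x52, mem[0x09]=0x0e

MEM[0x0f,0x19,0x10,0x0b,0x09] = a5 b3 48 52 0e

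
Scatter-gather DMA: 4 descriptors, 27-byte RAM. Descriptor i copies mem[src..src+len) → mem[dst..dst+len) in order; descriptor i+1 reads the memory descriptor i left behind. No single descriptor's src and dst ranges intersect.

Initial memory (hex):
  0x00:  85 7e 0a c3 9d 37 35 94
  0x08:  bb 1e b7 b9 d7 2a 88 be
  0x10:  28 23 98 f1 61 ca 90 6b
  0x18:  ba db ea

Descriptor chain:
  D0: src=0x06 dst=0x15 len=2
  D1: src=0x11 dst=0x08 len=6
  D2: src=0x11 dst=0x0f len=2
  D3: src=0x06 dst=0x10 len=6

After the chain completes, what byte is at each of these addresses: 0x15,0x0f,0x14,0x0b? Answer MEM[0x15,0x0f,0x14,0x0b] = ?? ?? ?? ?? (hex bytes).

MEM[0x15,0x0f,0x14,0x0b] = 61 23 f1 61

[0] 0x06->0x15 len=2 : 35 94
[1] 0x11->0x08 len=6 : 23 98 f1 61 35 94
[2] 0x11->0x0f len=2 : 23 98
[3] 0x06->0x10 len=6 : 35 94 23 98 f1 61
query mem[0x15]=0x61, mem[0x0f]=0x23, mem[0x14]=0xf1, mem[0x0b]=0x61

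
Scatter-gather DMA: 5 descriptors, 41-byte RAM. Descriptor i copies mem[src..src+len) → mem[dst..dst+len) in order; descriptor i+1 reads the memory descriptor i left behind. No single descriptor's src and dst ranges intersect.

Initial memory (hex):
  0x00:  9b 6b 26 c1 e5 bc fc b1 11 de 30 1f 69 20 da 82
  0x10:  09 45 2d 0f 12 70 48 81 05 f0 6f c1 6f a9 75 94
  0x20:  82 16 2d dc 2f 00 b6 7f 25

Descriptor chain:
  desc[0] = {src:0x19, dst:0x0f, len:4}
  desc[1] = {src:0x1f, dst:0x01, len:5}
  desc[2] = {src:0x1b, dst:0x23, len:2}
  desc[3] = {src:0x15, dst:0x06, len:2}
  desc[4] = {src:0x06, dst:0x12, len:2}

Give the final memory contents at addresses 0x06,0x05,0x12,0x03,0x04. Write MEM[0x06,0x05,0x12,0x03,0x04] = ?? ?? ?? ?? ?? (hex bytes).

MEM[0x06,0x05,0x12,0x03,0x04] = 70 dc 70 16 2d

  after D0: wrote 4B at 0x0f = f06fc16f
  after D1: wrote 5B at 0x01 = 9482162ddc
  after D2: wrote 2B at 0x23 = c16f
  after D3: wrote 2B at 0x06 = 7048
  after D4: wrote 2B at 0x12 = 7048
query mem[0x06]=0x70, mem[0x05]=0xdc, mem[0x12]=0x70, mem[0x03]=0x16, mem[0x04]=0x2d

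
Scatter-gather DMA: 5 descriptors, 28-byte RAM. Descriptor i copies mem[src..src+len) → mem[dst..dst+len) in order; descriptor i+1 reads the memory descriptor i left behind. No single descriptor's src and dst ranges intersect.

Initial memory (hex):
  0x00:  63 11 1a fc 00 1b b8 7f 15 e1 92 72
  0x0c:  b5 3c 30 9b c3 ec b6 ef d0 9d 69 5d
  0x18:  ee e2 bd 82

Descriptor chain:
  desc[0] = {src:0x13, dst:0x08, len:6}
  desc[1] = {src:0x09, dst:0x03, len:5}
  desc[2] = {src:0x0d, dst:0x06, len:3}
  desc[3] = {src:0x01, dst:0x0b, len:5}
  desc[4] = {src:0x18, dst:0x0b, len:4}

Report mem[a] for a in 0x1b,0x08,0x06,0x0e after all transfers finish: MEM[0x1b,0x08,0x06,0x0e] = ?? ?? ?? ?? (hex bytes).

MEM[0x1b,0x08,0x06,0x0e] = 82 9b ee 82

#0 dst[0x08+6] := {0xef,0xd0,0x9d,0x69,0x5d,0xee}
#1 dst[0x03+5] := {0xd0,0x9d,0x69,0x5d,0xee}
#2 dst[0x06+3] := {0xee,0x30,0x9b}
#3 dst[0x0b+5] := {0x11,0x1a,0xd0,0x9d,0x69}
#4 dst[0x0b+4] := {0xee,0xe2,0xbd,0x82}
query mem[0x1b]=0x82, mem[0x08]=0x9b, mem[0x06]=0xee, mem[0x0e]=0x82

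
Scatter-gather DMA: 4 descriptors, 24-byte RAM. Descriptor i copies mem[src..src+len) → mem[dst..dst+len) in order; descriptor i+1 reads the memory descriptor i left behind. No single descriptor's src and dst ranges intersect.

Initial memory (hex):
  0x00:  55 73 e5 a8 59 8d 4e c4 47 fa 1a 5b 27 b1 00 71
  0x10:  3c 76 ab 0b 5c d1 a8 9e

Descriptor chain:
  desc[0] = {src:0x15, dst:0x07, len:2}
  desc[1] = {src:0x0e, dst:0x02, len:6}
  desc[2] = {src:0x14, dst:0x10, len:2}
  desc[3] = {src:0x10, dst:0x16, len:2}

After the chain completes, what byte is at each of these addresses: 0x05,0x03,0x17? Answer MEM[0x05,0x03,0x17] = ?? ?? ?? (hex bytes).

MEM[0x05,0x03,0x17] = 76 71 d1

  after D0: wrote 2B at 0x07 = d1a8
  after D1: wrote 6B at 0x02 = 00713c76ab0b
  after D2: wrote 2B at 0x10 = 5cd1
  after D3: wrote 2B at 0x16 = 5cd1
query mem[0x05]=0x76, mem[0x03]=0x71, mem[0x17]=0xd1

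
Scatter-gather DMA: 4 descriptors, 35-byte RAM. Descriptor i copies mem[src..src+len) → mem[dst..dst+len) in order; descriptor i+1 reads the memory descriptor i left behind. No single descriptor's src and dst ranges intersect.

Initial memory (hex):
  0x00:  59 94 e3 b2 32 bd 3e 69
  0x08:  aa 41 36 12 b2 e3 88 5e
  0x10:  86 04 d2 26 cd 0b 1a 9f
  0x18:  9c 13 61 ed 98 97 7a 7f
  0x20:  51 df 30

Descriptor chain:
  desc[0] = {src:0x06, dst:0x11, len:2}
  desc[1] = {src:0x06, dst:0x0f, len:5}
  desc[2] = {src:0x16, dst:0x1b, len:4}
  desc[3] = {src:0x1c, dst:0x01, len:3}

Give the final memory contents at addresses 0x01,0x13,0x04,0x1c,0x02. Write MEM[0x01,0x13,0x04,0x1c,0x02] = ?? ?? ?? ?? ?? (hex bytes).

#0 dst[0x11+2] := {0x3e,0x69}
#1 dst[0x0f+5] := {0x3e,0x69,0xaa,0x41,0x36}
#2 dst[0x1b+4] := {0x1a,0x9f,0x9c,0x13}
#3 dst[0x01+3] := {0x9f,0x9c,0x13}
query mem[0x01]=0x9f, mem[0x13]=0x36, mem[0x04]=0x32, mem[0x1c]=0x9f, mem[0x02]=0x9c

MEM[0x01,0x13,0x04,0x1c,0x02] = 9f 36 32 9f 9c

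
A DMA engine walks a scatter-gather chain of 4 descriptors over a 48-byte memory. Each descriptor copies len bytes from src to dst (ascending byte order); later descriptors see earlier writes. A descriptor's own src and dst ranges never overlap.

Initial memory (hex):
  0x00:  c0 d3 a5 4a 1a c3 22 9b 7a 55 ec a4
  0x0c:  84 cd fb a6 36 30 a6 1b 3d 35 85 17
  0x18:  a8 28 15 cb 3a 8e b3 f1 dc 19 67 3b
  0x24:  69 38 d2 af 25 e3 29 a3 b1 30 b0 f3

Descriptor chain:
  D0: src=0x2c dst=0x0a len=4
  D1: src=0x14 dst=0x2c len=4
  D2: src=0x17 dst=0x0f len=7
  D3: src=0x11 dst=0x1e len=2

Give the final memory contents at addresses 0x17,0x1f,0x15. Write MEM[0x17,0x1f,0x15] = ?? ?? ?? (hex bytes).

MEM[0x17,0x1f,0x15] = 17 15 8e

  after D0: wrote 4B at 0x0a = b130b0f3
  after D1: wrote 4B at 0x2c = 3d358517
  after D2: wrote 7B at 0x0f = 17a82815cb3a8e
  after D3: wrote 2B at 0x1e = 2815
query mem[0x17]=0x17, mem[0x1f]=0x15, mem[0x15]=0x8e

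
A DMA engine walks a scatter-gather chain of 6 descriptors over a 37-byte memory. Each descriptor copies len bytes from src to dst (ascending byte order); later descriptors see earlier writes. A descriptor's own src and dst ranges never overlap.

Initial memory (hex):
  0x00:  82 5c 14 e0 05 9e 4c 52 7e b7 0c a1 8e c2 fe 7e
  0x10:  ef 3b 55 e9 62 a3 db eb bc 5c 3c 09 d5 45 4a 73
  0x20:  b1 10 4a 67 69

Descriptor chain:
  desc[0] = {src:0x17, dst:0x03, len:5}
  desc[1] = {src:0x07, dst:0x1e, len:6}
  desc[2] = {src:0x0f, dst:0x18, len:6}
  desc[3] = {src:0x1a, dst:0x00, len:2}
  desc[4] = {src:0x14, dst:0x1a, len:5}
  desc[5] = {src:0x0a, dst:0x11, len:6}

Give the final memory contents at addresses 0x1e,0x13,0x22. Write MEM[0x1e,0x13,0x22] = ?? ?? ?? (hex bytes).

MEM[0x1e,0x13,0x22] = 7e 8e a1

  after D0: wrote 5B at 0x03 = ebbc5c3c09
  after D1: wrote 6B at 0x1e = 097eb70ca18e
  after D2: wrote 6B at 0x18 = 7eef3b55e962
  after D3: wrote 2B at 0x00 = 3b55
  after D4: wrote 5B at 0x1a = 62a3dbeb7e
  after D5: wrote 6B at 0x11 = 0ca18ec2fe7e
query mem[0x1e]=0x7e, mem[0x13]=0x8e, mem[0x22]=0xa1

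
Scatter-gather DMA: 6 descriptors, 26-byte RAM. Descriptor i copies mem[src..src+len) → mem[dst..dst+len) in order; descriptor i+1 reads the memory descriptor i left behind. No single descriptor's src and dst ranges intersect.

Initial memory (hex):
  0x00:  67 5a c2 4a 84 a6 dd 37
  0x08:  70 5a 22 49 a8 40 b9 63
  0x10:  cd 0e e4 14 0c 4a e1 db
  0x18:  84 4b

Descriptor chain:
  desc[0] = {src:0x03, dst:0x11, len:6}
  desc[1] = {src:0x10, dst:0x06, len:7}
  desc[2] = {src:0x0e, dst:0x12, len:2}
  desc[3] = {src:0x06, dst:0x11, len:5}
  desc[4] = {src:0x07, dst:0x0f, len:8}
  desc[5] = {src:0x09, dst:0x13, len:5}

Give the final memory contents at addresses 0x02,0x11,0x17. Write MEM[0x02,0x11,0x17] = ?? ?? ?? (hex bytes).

MEM[0x02,0x11,0x17] = c2 a6 40

D0: mem[0x11..0x16] <- [4a 84 a6 dd 37 70]
D1: mem[0x06..0x0c] <- [cd 4a 84 a6 dd 37 70]
D2: mem[0x12..0x13] <- [b9 63]
D3: mem[0x11..0x15] <- [cd 4a 84 a6 dd]
D4: mem[0x0f..0x16] <- [4a 84 a6 dd 37 70 40 b9]
D5: mem[0x13..0x17] <- [a6 dd 37 70 40]
query mem[0x02]=0xc2, mem[0x11]=0xa6, mem[0x17]=0x40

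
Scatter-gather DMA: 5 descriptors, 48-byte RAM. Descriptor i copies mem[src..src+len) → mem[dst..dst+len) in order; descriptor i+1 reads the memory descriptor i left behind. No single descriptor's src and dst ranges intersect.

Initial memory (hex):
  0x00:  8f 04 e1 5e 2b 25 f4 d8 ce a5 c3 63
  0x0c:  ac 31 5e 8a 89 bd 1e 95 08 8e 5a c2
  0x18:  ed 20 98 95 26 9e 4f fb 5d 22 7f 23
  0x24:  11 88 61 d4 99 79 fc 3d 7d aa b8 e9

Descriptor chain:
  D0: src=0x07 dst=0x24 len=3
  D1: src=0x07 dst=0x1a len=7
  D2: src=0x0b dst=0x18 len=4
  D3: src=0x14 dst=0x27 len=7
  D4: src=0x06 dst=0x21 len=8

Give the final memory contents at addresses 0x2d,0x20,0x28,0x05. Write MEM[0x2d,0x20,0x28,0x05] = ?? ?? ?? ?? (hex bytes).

  after D0: wrote 3B at 0x24 = d8cea5
  after D1: wrote 7B at 0x1a = d8cea5c363ac31
  after D2: wrote 4B at 0x18 = 63ac315e
  after D3: wrote 7B at 0x27 = 088e5ac263ac31
  after D4: wrote 8B at 0x21 = f4d8cea5c363ac31
query mem[0x2d]=0x31, mem[0x20]=0x31, mem[0x28]=0x31, mem[0x05]=0x25

MEM[0x2d,0x20,0x28,0x05] = 31 31 31 25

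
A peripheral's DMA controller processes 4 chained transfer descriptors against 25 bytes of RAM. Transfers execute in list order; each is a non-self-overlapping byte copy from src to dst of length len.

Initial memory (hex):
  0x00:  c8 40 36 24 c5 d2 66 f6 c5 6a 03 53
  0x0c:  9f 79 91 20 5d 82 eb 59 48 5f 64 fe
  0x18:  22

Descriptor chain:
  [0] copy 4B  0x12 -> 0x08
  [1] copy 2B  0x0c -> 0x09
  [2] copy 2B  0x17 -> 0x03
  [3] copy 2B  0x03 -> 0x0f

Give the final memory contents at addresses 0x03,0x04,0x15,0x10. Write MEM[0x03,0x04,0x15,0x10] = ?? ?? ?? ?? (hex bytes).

MEM[0x03,0x04,0x15,0x10] = fe 22 5f 22

  after D0: wrote 4B at 0x08 = eb59485f
  after D1: wrote 2B at 0x09 = 9f79
  after D2: wrote 2B at 0x03 = fe22
  after D3: wrote 2B at 0x0f = fe22
query mem[0x03]=0xfe, mem[0x04]=0x22, mem[0x15]=0x5f, mem[0x10]=0x22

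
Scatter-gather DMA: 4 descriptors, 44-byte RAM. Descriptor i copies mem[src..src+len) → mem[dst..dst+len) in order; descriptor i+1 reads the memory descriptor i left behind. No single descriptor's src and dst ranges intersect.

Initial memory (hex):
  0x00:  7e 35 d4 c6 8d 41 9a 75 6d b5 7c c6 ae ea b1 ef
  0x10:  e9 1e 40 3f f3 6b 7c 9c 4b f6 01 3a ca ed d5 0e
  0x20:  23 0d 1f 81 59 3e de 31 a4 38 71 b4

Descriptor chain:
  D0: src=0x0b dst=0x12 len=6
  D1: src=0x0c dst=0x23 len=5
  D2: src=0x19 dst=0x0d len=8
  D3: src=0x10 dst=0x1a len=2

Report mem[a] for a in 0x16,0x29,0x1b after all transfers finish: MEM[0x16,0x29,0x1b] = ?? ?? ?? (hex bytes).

D0: mem[0x12..0x17] <- [c6 ae ea b1 ef e9]
D1: mem[0x23..0x27] <- [ae ea b1 ef e9]
D2: mem[0x0d..0x14] <- [f6 01 3a ca ed d5 0e 23]
D3: mem[0x1a..0x1b] <- [ca ed]
query mem[0x16]=0xef, mem[0x29]=0x38, mem[0x1b]=0xed

MEM[0x16,0x29,0x1b] = ef 38 ed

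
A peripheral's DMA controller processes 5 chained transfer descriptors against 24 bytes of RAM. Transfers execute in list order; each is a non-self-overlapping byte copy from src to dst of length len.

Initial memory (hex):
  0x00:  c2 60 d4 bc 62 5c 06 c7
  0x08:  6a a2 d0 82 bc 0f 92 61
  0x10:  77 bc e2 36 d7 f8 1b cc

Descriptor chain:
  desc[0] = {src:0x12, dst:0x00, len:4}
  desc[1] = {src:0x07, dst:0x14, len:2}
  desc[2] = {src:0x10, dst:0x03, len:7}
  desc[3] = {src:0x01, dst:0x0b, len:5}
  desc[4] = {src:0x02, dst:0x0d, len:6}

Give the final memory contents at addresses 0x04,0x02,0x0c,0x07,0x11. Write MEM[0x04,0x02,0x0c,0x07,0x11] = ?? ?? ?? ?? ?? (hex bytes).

MEM[0x04,0x02,0x0c,0x07,0x11] = bc d7 d7 c7 36

D0: mem[0x00..0x03] <- [e2 36 d7 f8]
D1: mem[0x14..0x15] <- [c7 6a]
D2: mem[0x03..0x09] <- [77 bc e2 36 c7 6a 1b]
D3: mem[0x0b..0x0f] <- [36 d7 77 bc e2]
D4: mem[0x0d..0x12] <- [d7 77 bc e2 36 c7]
query mem[0x04]=0xbc, mem[0x02]=0xd7, mem[0x0c]=0xd7, mem[0x07]=0xc7, mem[0x11]=0x36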